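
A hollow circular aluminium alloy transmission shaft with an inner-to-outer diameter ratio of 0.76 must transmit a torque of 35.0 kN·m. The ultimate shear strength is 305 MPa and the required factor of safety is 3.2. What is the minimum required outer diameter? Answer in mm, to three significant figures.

d_o = 141 mm

τ_allow = 305/3.2 = 95.31 MPa.
For a hollow shaft τ = 16T/[πd_o³(1−k⁴)] with k = 0.76, so 1−k⁴ = 0.6664.
d_o³ = 16T/[π τ_allow (1−k⁴)] = 16×3.5000×10^7/(π×95.31×0.6664) = 2.807×10^6 mm³.
d_o = 141.1 mm.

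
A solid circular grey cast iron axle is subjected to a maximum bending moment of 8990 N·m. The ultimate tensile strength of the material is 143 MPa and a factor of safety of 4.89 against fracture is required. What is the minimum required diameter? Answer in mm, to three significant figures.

σ_allow = 143/4.89 = 29.24 MPa.
For a solid circular section σ = 32M/(πd³), so d³ = 32M/(π σ_allow) = 32×8990000/(π×29.24) = 3.131×10^6 mm³.
d = 146.3 mm.

d = 146 mm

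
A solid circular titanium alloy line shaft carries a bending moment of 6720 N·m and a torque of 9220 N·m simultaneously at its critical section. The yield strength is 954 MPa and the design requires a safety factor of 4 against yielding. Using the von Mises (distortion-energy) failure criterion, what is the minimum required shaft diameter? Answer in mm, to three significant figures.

σ_allow = σ_y/n = 954/4 = 238.5 MPa.
For a solid shaft σ_b = 32M/(πd³) and τ = 16T/(πd³), so the von Mises stress is σ' = (16/πd³)·√(4M²+3T²).
√(4M²+3T²) = √(4×(6.720×10^6)² + 3×(9.220×10^6)²) = 2.087×10^7 N·mm.
d³ = 16×2.087×10^7/(π×238.5) = 445700 mm³.
d = 76.39 mm.

d = 76.4 mm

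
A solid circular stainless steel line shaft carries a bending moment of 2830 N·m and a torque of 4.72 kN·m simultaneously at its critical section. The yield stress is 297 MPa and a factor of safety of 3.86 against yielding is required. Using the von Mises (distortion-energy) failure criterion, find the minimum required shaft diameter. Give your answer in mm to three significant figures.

d = 87.0 mm

σ_allow = σ_y/n = 297/3.86 = 76.94 MPa.
For a solid shaft σ_b = 32M/(πd³) and τ = 16T/(πd³), so the von Mises stress is σ' = (16/πd³)·√(4M²+3T²).
√(4M²+3T²) = √(4×(2.830×10^6)² + 3×(4.720×10^6)²) = 9.943×10^6 N·mm.
d³ = 16×9.943×10^6/(π×76.94) = 658200 mm³.
d = 86.99 mm.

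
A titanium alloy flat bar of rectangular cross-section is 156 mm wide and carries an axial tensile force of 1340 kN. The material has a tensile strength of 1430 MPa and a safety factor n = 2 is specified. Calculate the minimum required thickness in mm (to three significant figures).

σ_allow = 1430/2 = 715.0 MPa.
Required area A = F/σ_allow = 1340000/715.0 = 1874 mm².
t = A/w = 1874/156 = 12.01 mm.

t = 12.0 mm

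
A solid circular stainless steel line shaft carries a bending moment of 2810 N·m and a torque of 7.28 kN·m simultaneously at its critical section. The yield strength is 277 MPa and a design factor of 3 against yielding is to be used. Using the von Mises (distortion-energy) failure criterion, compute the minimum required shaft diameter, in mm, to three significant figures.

σ_allow = σ_y/n = 277/3 = 92.33 MPa.
For a solid shaft σ_b = 32M/(πd³) and τ = 16T/(πd³), so the von Mises stress is σ' = (16/πd³)·√(4M²+3T²).
√(4M²+3T²) = √(4×(2.810×10^6)² + 3×(7.280×10^6)²) = 1.381×10^7 N·mm.
d³ = 16×1.381×10^7/(π×92.33) = 761500 mm³.
d = 91.32 mm.

d = 91.3 mm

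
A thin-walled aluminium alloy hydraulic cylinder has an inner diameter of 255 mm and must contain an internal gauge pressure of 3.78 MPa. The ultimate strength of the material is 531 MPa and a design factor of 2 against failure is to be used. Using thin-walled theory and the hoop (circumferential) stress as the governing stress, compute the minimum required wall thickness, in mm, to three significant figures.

t = 1.82 mm

σ_allow = 531/2 = 265.5 MPa.
Hoop stress σ_h = pD/(2t), so t = pD/(2σ_allow) = 3.78×255/(2×265.5) = 1.815 mm.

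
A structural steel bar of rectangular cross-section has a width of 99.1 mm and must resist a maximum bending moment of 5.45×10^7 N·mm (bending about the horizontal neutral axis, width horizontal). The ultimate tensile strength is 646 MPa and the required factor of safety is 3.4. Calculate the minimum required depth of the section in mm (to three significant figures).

σ_allow = 646/3.4 = 190.0 MPa.
For a rectangular section σ = 6M/(bh²), so h² = 6M/(b σ_allow) = 6×5.4500×10^7/(99.1×190.0) = 17370 mm².
h = 131.8 mm.

h = 132 mm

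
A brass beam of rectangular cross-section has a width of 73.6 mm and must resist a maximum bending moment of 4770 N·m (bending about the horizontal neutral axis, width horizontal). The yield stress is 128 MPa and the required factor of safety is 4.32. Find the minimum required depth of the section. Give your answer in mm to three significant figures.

σ_allow = 128/4.32 = 29.63 MPa.
For a rectangular section σ = 6M/(bh²), so h² = 6M/(b σ_allow) = 6×4770000/(73.6×29.63) = 13120 mm².
h = 114.6 mm.

h = 115 mm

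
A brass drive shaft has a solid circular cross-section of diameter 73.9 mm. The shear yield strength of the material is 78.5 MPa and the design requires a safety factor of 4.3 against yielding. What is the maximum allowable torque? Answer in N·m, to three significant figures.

τ_allow = 78.5/4.3 = 18.26 MPa.
For a solid shaft T_allow = τ_allow·πd³/16; πd³/16 = π×73.9³/16 = 79240 mm³.
T_allow = 18.26×79240 = 1.447×10^6 N·mm = 1447 N·m.

T_allow = 1450 N·m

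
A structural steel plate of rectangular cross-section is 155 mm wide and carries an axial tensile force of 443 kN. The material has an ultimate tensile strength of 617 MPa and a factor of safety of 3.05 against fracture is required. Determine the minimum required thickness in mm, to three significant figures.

t = 14.1 mm

σ_allow = 617/3.05 = 202.3 MPa.
Required area A = F/σ_allow = 443000/202.3 = 2190 mm².
t = A/w = 2190/155 = 14.13 mm.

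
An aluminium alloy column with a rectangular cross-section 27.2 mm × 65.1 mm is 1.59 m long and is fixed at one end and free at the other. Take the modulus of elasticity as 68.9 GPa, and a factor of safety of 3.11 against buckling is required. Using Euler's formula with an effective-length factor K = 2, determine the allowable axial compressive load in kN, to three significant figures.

P_allow = 2.36 kN

Buckling occurs about the weak axis: I_min = h·b³/12 = 65.1×27.2³/12 = 109200 mm⁴ (b = 27.2 mm is the smaller dimension).
Effective length L_e = KL = 2×1.59 m = 3180 mm.
Euler critical load P_cr = π²EI/L_e² = π²×68900×109200/3180² = 7341 N.
P_allow = P_cr/n = 7341/3.11 = 2361 N.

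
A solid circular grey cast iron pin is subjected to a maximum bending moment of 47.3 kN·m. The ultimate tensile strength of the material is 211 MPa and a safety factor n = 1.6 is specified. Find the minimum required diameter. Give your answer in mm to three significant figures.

d = 154 mm

σ_allow = 211/1.6 = 131.9 MPa.
For a solid circular section σ = 32M/(πd³), so d³ = 32M/(π σ_allow) = 32×4.7300×10^7/(π×131.9) = 3.653×10^6 mm³.
d = 154.0 mm.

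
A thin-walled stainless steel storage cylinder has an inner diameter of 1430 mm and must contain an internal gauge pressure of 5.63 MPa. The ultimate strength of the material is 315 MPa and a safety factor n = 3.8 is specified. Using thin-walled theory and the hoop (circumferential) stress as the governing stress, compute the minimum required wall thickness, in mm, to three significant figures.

t = 48.6 mm

σ_allow = 315/3.8 = 82.89 MPa.
Hoop stress σ_h = pD/(2t), so t = pD/(2σ_allow) = 5.63×1430/(2×82.89) = 48.56 mm.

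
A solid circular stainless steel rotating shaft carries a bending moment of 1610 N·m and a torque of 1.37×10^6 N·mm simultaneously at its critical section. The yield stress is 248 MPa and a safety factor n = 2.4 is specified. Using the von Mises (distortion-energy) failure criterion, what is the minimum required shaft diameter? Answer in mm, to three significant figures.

σ_allow = σ_y/n = 248/2.4 = 103.3 MPa.
For a solid shaft σ_b = 32M/(πd³) and τ = 16T/(πd³), so the von Mises stress is σ' = (16/πd³)·√(4M²+3T²).
√(4M²+3T²) = √(4×(1.610×10^6)² + 3×(1.370×10^6)²) = 4.000×10^6 N·mm.
d³ = 16×4.000×10^6/(π×103.3) = 197100 mm³.
d = 58.20 mm.

d = 58.2 mm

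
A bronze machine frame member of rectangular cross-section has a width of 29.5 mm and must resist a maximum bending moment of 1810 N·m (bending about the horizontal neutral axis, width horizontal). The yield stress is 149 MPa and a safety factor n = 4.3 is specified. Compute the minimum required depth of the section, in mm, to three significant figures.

σ_allow = 149/4.3 = 34.65 MPa.
For a rectangular section σ = 6M/(bh²), so h² = 6M/(b σ_allow) = 6×1810000/(29.5×34.65) = 10620 mm².
h = 103.1 mm.

h = 103 mm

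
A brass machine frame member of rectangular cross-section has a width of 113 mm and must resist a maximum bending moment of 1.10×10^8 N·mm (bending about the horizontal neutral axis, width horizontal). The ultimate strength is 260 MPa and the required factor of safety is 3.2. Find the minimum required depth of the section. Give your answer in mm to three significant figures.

σ_allow = 260/3.2 = 81.25 MPa.
For a rectangular section σ = 6M/(bh²), so h² = 6M/(b σ_allow) = 6×1.1000×10^8/(113×81.25) = 71890 mm².
h = 268.1 mm.

h = 268 mm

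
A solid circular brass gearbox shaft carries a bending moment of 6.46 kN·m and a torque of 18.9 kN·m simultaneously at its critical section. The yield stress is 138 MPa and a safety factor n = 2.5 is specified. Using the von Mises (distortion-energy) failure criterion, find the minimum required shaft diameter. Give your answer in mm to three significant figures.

σ_allow = σ_y/n = 138/2.5 = 55.20 MPa.
For a solid shaft σ_b = 32M/(πd³) and τ = 16T/(πd³), so the von Mises stress is σ' = (16/πd³)·√(4M²+3T²).
√(4M²+3T²) = √(4×(6.460×10^6)² + 3×(1.890×10^7)²) = 3.519×10^7 N·mm.
d³ = 16×3.519×10^7/(π×55.20) = 3.247×10^6 mm³.
d = 148.1 mm.

d = 148 mm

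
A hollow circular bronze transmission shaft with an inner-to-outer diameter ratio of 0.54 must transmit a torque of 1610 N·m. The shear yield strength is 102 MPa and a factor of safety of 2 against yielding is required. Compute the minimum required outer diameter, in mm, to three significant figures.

τ_allow = 102/2 = 51.00 MPa.
For a hollow shaft τ = 16T/[πd_o³(1−k⁴)] with k = 0.54, so 1−k⁴ = 0.9150.
d_o³ = 16T/[π τ_allow (1−k⁴)] = 16×1610000/(π×51.00×0.9150) = 175700 mm³.
d_o = 56.01 mm.

d_o = 56.0 mm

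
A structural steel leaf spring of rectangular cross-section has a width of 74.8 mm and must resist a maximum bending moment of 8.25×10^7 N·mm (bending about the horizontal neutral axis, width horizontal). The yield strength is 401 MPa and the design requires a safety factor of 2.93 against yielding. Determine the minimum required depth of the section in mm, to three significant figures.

h = 220 mm

σ_allow = 401/2.93 = 136.9 MPa.
For a rectangular section σ = 6M/(bh²), so h² = 6M/(b σ_allow) = 6×8.2500×10^7/(74.8×136.9) = 48350 mm².
h = 219.9 mm.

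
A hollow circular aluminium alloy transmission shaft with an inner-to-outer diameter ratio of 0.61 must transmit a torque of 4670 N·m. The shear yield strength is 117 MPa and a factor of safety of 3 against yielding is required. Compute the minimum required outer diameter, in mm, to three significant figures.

d_o = 89.1 mm

τ_allow = 117/3 = 39.00 MPa.
For a hollow shaft τ = 16T/[πd_o³(1−k⁴)] with k = 0.61, so 1−k⁴ = 0.8615.
d_o³ = 16T/[π τ_allow (1−k⁴)] = 16×4670000/(π×39.00×0.8615) = 707900 mm³.
d_o = 89.12 mm.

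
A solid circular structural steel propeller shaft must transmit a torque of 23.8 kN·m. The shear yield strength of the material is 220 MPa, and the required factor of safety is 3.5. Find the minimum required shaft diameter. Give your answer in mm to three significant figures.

Allowable shear stress τ_allow = 220/3.5 = 62.86 MPa.
For a solid shaft τ = 16T/(πd³), so d³ = 16T/(π τ_allow) = 16×2.3800×10^7/(π×62.86) = 1.928×10^6 mm³.
d = (1.928×10^6)^(1/3) = 124.5 mm.

d = 124 mm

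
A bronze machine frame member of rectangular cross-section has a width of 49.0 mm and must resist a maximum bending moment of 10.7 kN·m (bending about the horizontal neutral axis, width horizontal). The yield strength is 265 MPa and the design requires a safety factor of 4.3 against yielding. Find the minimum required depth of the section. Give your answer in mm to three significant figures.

σ_allow = 265/4.3 = 61.63 MPa.
For a rectangular section σ = 6M/(bh²), so h² = 6M/(b σ_allow) = 6×1.0700×10^7/(49.0×61.63) = 21260 mm².
h = 145.8 mm.

h = 146 mm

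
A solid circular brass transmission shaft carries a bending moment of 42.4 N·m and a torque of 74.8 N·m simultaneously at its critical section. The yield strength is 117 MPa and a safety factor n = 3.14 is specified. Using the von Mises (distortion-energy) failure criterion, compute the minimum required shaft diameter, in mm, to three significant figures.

σ_allow = σ_y/n = 117/3.14 = 37.26 MPa.
For a solid shaft σ_b = 32M/(πd³) and τ = 16T/(πd³), so the von Mises stress is σ' = (16/πd³)·√(4M²+3T²).
√(4M²+3T²) = √(4×(42400)² + 3×(74800)²) = 154800 N·mm.
d³ = 16×154800/(π×37.26) = 21160 mm³.
d = 27.66 mm.

d = 27.7 mm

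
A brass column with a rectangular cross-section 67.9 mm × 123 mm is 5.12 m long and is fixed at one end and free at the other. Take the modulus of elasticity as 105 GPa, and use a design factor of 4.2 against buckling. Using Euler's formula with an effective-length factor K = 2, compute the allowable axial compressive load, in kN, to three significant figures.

P_allow = 7.55 kN

Buckling occurs about the weak axis: I_min = h·b³/12 = 123×67.9³/12 = 3.209×10^6 mm⁴ (b = 67.9 mm is the smaller dimension).
Effective length L_e = KL = 2×5.12 m = 10240 mm.
Euler critical load P_cr = π²EI/L_e² = π²×105000×3.209×10^6/10240² = 31710 N.
P_allow = P_cr/n = 31710/4.2 = 7550 N.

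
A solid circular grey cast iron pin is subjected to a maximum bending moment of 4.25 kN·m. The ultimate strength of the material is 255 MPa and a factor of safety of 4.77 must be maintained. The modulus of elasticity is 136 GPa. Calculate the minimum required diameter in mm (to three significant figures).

d = 93.2 mm

σ_allow = 255/4.77 = 53.46 MPa.
For a solid circular section σ = 32M/(πd³), so d³ = 32M/(π σ_allow) = 32×4250000/(π×53.46) = 809800 mm³.
d = 93.21 mm.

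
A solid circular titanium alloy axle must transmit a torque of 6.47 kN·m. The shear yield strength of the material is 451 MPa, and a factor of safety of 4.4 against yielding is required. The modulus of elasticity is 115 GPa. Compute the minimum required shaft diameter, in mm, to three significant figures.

d = 68.5 mm

Allowable shear stress τ_allow = 451/4.4 = 102.5 MPa.
For a solid shaft τ = 16T/(πd³), so d³ = 16T/(π τ_allow) = 16×6470000/(π×102.5) = 321500 mm³.
d = (321500)^(1/3) = 68.50 mm.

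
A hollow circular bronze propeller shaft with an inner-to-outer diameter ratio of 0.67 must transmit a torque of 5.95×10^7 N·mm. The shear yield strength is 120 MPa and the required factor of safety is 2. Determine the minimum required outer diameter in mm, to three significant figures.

τ_allow = 120/2 = 60.00 MPa.
For a hollow shaft τ = 16T/[πd_o³(1−k⁴)] with k = 0.67, so 1−k⁴ = 0.7985.
d_o³ = 16T/[π τ_allow (1−k⁴)] = 16×5.9500×10^7/(π×60.00×0.7985) = 6.325×10^6 mm³.
d_o = 184.9 mm.

d_o = 185 mm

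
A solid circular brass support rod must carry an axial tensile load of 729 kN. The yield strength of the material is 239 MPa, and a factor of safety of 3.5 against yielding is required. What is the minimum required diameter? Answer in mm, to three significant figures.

Allowable stress σ_allow = 239/3.5 = 68.29 MPa.
Required area A = F/σ_allow = 729000/68.29 = 10680 mm².
A = πd²/4 → d = √(4A/π) = 116.6 mm.

d = 117 mm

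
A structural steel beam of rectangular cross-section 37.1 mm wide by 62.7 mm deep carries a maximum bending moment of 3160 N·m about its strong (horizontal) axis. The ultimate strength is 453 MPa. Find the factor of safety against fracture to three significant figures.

Section modulus S = bh²/6 = 37.1×62.7²/6 = 24310 mm³.
σ = M/S = 3160000/24310 = 130.0 MPa.
n = 453/130.0 = 3.485.

n = 3.48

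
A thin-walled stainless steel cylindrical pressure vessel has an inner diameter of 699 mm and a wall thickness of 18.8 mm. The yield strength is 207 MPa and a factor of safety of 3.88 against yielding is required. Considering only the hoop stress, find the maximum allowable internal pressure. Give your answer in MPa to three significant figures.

σ_allow = 207/3.88 = 53.35 MPa.
σ_h = pD/(2t) → p_allow = 2σ_allow t/D = 2×53.35×18.8/699 = 2.870 MPa.

p_allow = 2.87 MPa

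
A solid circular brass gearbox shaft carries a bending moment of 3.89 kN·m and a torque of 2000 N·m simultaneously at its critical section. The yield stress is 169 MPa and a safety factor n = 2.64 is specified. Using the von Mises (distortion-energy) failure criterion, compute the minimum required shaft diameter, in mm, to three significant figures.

d = 87.8 mm

σ_allow = σ_y/n = 169/2.64 = 64.02 MPa.
For a solid shaft σ_b = 32M/(πd³) and τ = 16T/(πd³), so the von Mises stress is σ' = (16/πd³)·√(4M²+3T²).
√(4M²+3T²) = √(4×(3.890×10^6)² + 3×(2.000×10^6)²) = 8.516×10^6 N·mm.
d³ = 16×8.516×10^6/(π×64.02) = 677600 mm³.
d = 87.83 mm.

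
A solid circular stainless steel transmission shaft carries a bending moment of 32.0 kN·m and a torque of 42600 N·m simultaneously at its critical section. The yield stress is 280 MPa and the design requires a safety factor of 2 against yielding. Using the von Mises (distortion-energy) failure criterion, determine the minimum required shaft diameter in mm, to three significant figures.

d = 153 mm

σ_allow = σ_y/n = 280/2 = 140.0 MPa.
For a solid shaft σ_b = 32M/(πd³) and τ = 16T/(πd³), so the von Mises stress is σ' = (16/πd³)·√(4M²+3T²).
√(4M²+3T²) = √(4×(3.200×10^7)² + 3×(4.260×10^7)²) = 9.767×10^7 N·mm.
d³ = 16×9.767×10^7/(π×140.0) = 3.553×10^6 mm³.
d = 152.6 mm.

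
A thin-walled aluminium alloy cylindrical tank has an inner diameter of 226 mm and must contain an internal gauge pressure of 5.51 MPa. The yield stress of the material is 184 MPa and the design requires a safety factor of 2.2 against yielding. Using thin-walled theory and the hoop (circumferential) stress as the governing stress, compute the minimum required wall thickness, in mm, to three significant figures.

t = 7.44 mm

σ_allow = 184/2.2 = 83.64 MPa.
Hoop stress σ_h = pD/(2t), so t = pD/(2σ_allow) = 5.51×226/(2×83.64) = 7.444 mm.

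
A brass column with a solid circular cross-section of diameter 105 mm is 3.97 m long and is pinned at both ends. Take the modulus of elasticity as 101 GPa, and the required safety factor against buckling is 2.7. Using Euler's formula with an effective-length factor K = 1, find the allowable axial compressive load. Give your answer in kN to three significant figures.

P_allow = 140 kN

I = πd⁴/64 = π×105⁴/64 = 5.967×10^6 mm⁴.
Effective length L_e = KL = 1×3.97 m = 3970 mm.
Euler critical load P_cr = π²EI/L_e² = π²×101000×5.967×10^6/3970² = 377400 N.
P_allow = P_cr/n = 377400/2.7 = 139800 N.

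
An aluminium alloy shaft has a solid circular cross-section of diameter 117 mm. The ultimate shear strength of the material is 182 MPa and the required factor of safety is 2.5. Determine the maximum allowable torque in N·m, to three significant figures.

T_allow = 22900 N·m

τ_allow = 182/2.5 = 72.80 MPa.
For a solid shaft T_allow = τ_allow·πd³/16; πd³/16 = π×117³/16 = 314500 mm³.
T_allow = 72.80×314500 = 2.289×10^7 N·mm = 22890 N·m.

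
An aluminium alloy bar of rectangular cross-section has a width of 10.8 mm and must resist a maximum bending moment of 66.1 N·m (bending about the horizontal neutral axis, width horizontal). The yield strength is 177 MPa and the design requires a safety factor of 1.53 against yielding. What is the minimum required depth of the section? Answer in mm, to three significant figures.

σ_allow = 177/1.53 = 115.7 MPa.
For a rectangular section σ = 6M/(bh²), so h² = 6M/(b σ_allow) = 6×66100/(10.8×115.7) = 317.4 mm².
h = 17.82 mm.

h = 17.8 mm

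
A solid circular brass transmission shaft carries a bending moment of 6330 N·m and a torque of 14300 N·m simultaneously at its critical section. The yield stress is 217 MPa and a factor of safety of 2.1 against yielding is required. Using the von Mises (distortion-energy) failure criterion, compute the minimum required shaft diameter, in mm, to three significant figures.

σ_allow = σ_y/n = 217/2.1 = 103.3 MPa.
For a solid shaft σ_b = 32M/(πd³) and τ = 16T/(πd³), so the von Mises stress is σ' = (16/πd³)·√(4M²+3T²).
√(4M²+3T²) = √(4×(6.330×10^6)² + 3×(1.430×10^7)²) = 2.782×10^7 N·mm.
d³ = 16×2.782×10^7/(π×103.3) = 1.371×10^6 mm³.
d = 111.1 mm.

d = 111 mm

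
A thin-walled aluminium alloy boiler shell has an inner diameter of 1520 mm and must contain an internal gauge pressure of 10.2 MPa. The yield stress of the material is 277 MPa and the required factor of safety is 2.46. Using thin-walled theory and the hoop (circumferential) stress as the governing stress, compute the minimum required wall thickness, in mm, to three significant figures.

t = 68.8 mm

σ_allow = 277/2.46 = 112.6 MPa.
Hoop stress σ_h = pD/(2t), so t = pD/(2σ_allow) = 10.2×1520/(2×112.6) = 68.84 mm.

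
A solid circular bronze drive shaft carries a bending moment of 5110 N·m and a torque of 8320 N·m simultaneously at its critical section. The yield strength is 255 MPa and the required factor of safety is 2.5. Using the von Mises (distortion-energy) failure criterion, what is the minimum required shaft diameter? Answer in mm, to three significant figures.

d = 95.9 mm

σ_allow = σ_y/n = 255/2.5 = 102.0 MPa.
For a solid shaft σ_b = 32M/(πd³) and τ = 16T/(πd³), so the von Mises stress is σ' = (16/πd³)·√(4M²+3T²).
√(4M²+3T²) = √(4×(5.110×10^6)² + 3×(8.320×10^6)²) = 1.767×10^7 N·mm.
d³ = 16×1.767×10^7/(π×102.0) = 882100 mm³.
d = 95.91 mm.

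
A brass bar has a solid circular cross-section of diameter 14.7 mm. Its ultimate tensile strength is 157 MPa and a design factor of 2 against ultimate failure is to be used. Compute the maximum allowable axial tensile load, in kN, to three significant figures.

σ_allow = 157/2 = 78.50 MPa.
A = πd²/4 = π×14.7²/4 = 169.7 mm².
F_allow = σ_allow × A = 78.50×169.7 = 13320 N.

F_allow = 13.3 kN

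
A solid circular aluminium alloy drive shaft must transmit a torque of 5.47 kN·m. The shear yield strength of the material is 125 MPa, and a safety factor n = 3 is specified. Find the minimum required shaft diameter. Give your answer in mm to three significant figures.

Allowable shear stress τ_allow = 125/3 = 41.67 MPa.
For a solid shaft τ = 16T/(πd³), so d³ = 16T/(π τ_allow) = 16×5470000/(π×41.67) = 668600 mm³.
d = (668600)^(1/3) = 87.44 mm.

d = 87.4 mm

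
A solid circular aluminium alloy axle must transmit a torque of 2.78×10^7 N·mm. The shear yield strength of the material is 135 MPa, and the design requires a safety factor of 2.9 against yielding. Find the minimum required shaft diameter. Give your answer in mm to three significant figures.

Allowable shear stress τ_allow = 135/2.9 = 46.55 MPa.
For a solid shaft τ = 16T/(πd³), so d³ = 16T/(π τ_allow) = 16×2.7800×10^7/(π×46.55) = 3.041×10^6 mm³.
d = (3.041×10^6)^(1/3) = 144.9 mm.

d = 145 mm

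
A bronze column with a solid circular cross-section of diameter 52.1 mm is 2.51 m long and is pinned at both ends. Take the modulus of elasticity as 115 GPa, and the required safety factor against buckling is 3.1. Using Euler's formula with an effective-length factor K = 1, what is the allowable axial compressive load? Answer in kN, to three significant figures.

P_allow = 21.0 kN

I = πd⁴/64 = π×52.1⁴/64 = 361700 mm⁴.
Effective length L_e = KL = 1×2.51 m = 2510 mm.
Euler critical load P_cr = π²EI/L_e² = π²×115000×361700/2510² = 65160 N.
P_allow = P_cr/n = 65160/3.1 = 21020 N.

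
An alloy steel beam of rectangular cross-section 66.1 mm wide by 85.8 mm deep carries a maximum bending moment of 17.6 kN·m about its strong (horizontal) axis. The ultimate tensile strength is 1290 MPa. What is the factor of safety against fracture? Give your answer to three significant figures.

Section modulus S = bh²/6 = 66.1×85.8²/6 = 81100 mm³.
σ = M/S = 1.7600×10^7/81100 = 217.0 MPa.
n = 1290/217.0 = 5.944.

n = 5.94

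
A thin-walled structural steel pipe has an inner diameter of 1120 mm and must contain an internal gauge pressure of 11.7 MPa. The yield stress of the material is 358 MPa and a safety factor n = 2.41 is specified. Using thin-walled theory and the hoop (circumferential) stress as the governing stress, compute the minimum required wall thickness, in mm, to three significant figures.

t = 44.1 mm

σ_allow = 358/2.41 = 148.5 MPa.
Hoop stress σ_h = pD/(2t), so t = pD/(2σ_allow) = 11.7×1120/(2×148.5) = 44.11 mm.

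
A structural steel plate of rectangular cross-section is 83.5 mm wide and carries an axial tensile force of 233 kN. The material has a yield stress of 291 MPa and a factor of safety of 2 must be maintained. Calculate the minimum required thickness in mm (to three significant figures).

t = 19.2 mm

σ_allow = 291/2 = 145.5 MPa.
Required area A = F/σ_allow = 233000/145.5 = 1601 mm².
t = A/w = 1601/83.5 = 19.18 mm.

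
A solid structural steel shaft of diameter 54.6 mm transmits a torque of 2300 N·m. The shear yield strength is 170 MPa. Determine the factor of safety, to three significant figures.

τ = 16T/(πd³) = 16×2300000/(π×54.6³) = 71.96 MPa.
n = τ_limit/τ = 170/71.96 = 2.362.

n = 2.36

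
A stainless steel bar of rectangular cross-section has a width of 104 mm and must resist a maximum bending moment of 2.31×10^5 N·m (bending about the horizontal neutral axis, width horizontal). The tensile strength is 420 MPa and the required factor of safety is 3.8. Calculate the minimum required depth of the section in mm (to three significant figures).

h = 347 mm

σ_allow = 420/3.8 = 110.5 MPa.
For a rectangular section σ = 6M/(bh²), so h² = 6M/(b σ_allow) = 6×2.3100×10^8/(104×110.5) = 120600 mm².
h = 347.2 mm.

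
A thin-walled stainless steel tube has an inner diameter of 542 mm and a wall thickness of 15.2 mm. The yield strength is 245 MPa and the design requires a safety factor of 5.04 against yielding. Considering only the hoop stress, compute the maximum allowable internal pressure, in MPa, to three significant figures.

p_allow = 2.73 MPa

σ_allow = 245/5.04 = 48.61 MPa.
σ_h = pD/(2t) → p_allow = 2σ_allow t/D = 2×48.61×15.2/542 = 2.727 MPa.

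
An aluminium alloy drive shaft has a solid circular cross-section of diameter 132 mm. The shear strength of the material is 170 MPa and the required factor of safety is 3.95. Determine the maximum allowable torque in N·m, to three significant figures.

T_allow = 19400 N·m

τ_allow = 170/3.95 = 43.04 MPa.
For a solid shaft T_allow = τ_allow·πd³/16; πd³/16 = π×132³/16 = 451600 mm³.
T_allow = 43.04×451600 = 1.944×10^7 N·mm = 19440 N·m.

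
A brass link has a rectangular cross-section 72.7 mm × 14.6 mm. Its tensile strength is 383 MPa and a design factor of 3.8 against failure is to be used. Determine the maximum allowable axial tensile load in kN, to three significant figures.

σ_allow = 383/3.8 = 100.8 MPa.
A = 72.7×14.6 = 1061 mm².
F_allow = σ_allow × A = 100.8×1061 = 107000 N.

F_allow = 107 kN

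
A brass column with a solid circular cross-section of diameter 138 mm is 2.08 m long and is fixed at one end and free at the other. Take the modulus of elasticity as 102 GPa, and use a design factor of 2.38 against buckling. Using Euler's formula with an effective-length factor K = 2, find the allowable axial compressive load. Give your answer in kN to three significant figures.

I = πd⁴/64 = π×138⁴/64 = 1.780×10^7 mm⁴.
Effective length L_e = KL = 2×2.08 m = 4160 mm.
Euler critical load P_cr = π²EI/L_e² = π²×102000×1.780×10^7/4160² = 1.036×10^6 N.
P_allow = P_cr/n = 1.036×10^6/2.38 = 435100 N.

P_allow = 435 kN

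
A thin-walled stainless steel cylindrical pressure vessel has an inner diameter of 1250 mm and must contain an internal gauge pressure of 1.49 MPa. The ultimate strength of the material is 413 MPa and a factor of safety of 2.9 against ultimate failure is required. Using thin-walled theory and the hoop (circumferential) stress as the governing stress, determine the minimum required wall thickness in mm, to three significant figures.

t = 6.54 mm

σ_allow = 413/2.9 = 142.4 MPa.
Hoop stress σ_h = pD/(2t), so t = pD/(2σ_allow) = 1.49×1250/(2×142.4) = 6.539 mm.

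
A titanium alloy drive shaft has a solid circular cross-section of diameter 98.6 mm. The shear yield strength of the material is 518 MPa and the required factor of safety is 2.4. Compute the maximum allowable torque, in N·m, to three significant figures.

τ_allow = 518/2.4 = 215.8 MPa.
For a solid shaft T_allow = τ_allow·πd³/16; πd³/16 = π×98.6³/16 = 188200 mm³.
T_allow = 215.8×188200 = 4.062×10^7 N·mm = 40620 N·m.

T_allow = 40600 N·m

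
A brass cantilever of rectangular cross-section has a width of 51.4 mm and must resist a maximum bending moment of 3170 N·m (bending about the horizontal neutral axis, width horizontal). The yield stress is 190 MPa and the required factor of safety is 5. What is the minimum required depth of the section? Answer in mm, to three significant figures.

σ_allow = 190/5 = 38.00 MPa.
For a rectangular section σ = 6M/(bh²), so h² = 6M/(b σ_allow) = 6×3170000/(51.4×38.00) = 9738 mm².
h = 98.68 mm.

h = 98.7 mm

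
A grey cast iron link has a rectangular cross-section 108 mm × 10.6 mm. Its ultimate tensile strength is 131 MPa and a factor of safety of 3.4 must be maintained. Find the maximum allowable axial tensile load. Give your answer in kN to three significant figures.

σ_allow = 131/3.4 = 38.53 MPa.
A = 108×10.6 = 1145 mm².
F_allow = σ_allow × A = 38.53×1145 = 44110 N.

F_allow = 44.1 kN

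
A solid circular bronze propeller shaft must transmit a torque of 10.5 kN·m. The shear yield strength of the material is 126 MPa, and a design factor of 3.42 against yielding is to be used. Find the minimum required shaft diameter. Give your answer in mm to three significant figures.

d = 113 mm

Allowable shear stress τ_allow = 126/3.42 = 36.84 MPa.
For a solid shaft τ = 16T/(πd³), so d³ = 16T/(π τ_allow) = 16×1.0500×10^7/(π×36.84) = 1.451×10^6 mm³.
d = (1.451×10^6)^(1/3) = 113.2 mm.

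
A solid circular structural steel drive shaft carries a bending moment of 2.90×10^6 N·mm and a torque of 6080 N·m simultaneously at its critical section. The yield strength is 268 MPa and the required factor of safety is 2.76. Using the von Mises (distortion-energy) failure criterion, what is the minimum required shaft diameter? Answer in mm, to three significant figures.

d = 85.8 mm

σ_allow = σ_y/n = 268/2.76 = 97.10 MPa.
For a solid shaft σ_b = 32M/(πd³) and τ = 16T/(πd³), so the von Mises stress is σ' = (16/πd³)·√(4M²+3T²).
√(4M²+3T²) = √(4×(2.900×10^6)² + 3×(6.080×10^6)²) = 1.202×10^7 N·mm.
d³ = 16×1.202×10^7/(π×97.10) = 630600 mm³.
d = 85.75 mm.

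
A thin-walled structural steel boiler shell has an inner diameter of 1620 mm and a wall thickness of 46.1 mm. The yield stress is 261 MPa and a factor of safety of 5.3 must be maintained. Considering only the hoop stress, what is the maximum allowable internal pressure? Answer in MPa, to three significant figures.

σ_allow = 261/5.3 = 49.25 MPa.
σ_h = pD/(2t) → p_allow = 2σ_allow t/D = 2×49.25×46.1/1620 = 2.803 MPa.

p_allow = 2.80 MPa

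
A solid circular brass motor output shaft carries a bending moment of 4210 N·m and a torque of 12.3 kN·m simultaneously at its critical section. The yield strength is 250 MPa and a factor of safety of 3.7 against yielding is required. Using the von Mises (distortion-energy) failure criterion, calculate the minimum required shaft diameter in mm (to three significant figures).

σ_allow = σ_y/n = 250/3.7 = 67.57 MPa.
For a solid shaft σ_b = 32M/(πd³) and τ = 16T/(πd³), so the von Mises stress is σ' = (16/πd³)·√(4M²+3T²).
√(4M²+3T²) = √(4×(4.210×10^6)² + 3×(1.230×10^7)²) = 2.291×10^7 N·mm.
d³ = 16×2.291×10^7/(π×67.57) = 1.727×10^6 mm³.
d = 120.0 mm.

d = 120 mm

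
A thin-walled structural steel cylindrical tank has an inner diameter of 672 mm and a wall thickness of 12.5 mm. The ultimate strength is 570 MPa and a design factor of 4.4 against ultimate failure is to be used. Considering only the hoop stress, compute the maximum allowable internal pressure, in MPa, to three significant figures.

p_allow = 4.82 MPa

σ_allow = 570/4.4 = 129.5 MPa.
σ_h = pD/(2t) → p_allow = 2σ_allow t/D = 2×129.5×12.5/672 = 4.819 MPa.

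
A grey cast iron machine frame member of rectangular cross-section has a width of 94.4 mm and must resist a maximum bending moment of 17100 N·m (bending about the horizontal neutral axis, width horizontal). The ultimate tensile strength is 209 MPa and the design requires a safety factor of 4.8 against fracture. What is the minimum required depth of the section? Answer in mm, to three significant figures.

σ_allow = 209/4.8 = 43.54 MPa.
For a rectangular section σ = 6M/(bh²), so h² = 6M/(b σ_allow) = 6×1.7100×10^7/(94.4×43.54) = 24960 mm².
h = 158.0 mm.

h = 158 mm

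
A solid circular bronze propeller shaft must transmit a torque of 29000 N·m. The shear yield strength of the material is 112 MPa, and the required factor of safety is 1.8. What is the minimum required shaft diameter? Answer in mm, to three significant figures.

Allowable shear stress τ_allow = 112/1.8 = 62.22 MPa.
For a solid shaft τ = 16T/(πd³), so d³ = 16T/(π τ_allow) = 16×2.9000×10^7/(π×62.22) = 2.374×10^6 mm³.
d = (2.374×10^6)^(1/3) = 133.4 mm.

d = 133 mm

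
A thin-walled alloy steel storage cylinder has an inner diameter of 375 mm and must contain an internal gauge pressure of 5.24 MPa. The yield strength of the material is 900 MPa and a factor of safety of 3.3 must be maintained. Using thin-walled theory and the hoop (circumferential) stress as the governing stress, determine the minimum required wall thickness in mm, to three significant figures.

σ_allow = 900/3.3 = 272.7 MPa.
Hoop stress σ_h = pD/(2t), so t = pD/(2σ_allow) = 5.24×375/(2×272.7) = 3.602 mm.

t = 3.60 mm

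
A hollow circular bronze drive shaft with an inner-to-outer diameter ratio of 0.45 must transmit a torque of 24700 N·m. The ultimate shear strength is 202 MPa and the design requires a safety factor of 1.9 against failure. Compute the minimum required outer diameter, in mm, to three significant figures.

d_o = 107 mm

τ_allow = 202/1.9 = 106.3 MPa.
For a hollow shaft τ = 16T/[πd_o³(1−k⁴)] with k = 0.45, so 1−k⁴ = 0.9590.
d_o³ = 16T/[π τ_allow (1−k⁴)] = 16×2.4700×10^7/(π×106.3×0.9590) = 1.234×10^6 mm³.
d_o = 107.3 mm.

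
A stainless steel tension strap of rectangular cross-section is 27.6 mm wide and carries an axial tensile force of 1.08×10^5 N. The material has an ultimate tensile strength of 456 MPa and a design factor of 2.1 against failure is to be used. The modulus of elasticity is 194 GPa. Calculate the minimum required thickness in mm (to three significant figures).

σ_allow = 456/2.1 = 217.1 MPa.
Required area A = F/σ_allow = 108000/217.1 = 497.4 mm².
t = A/w = 497.4/27.6 = 18.02 mm.

t = 18.0 mm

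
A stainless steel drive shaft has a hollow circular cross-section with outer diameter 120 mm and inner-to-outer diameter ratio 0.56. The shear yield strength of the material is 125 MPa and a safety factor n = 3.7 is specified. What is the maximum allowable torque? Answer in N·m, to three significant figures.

T_allow = 10300 N·m

τ_allow = 125/3.7 = 33.78 MPa.
For a hollow shaft T_allow = τ_allow·πd_o³(1−k⁴)/16 with 1−k⁴ = 0.9017, so πd_o³(1−k⁴)/16 = 305900 mm³.
T_allow = 33.78×305900 = 1.034×10^7 N·mm = 10340 N·m.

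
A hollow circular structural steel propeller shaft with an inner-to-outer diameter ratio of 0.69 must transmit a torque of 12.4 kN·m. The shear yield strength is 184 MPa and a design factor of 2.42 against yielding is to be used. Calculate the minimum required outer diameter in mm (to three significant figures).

τ_allow = 184/2.42 = 76.03 MPa.
For a hollow shaft τ = 16T/[πd_o³(1−k⁴)] with k = 0.69, so 1−k⁴ = 0.7733.
d_o³ = 16T/[π τ_allow (1−k⁴)] = 16×1.2400×10^7/(π×76.03×0.7733) = 1.074×10^6 mm³.
d_o = 102.4 mm.

d_o = 102 mm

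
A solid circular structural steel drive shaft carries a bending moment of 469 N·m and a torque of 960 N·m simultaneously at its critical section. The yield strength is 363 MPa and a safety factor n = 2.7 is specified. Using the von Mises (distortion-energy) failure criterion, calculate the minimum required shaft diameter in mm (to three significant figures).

σ_allow = σ_y/n = 363/2.7 = 134.4 MPa.
For a solid shaft σ_b = 32M/(πd³) and τ = 16T/(πd³), so the von Mises stress is σ' = (16/πd³)·√(4M²+3T²).
√(4M²+3T²) = √(4×(469000)² + 3×(960000)²) = 1.909×10^6 N·mm.
d³ = 16×1.909×10^6/(π×134.4) = 72320 mm³.
d = 41.66 mm.

d = 41.7 mm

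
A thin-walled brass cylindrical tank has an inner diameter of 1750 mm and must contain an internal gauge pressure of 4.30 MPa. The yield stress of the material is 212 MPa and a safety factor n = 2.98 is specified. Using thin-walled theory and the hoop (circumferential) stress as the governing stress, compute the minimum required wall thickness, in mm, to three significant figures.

σ_allow = 212/2.98 = 71.14 MPa.
Hoop stress σ_h = pD/(2t), so t = pD/(2σ_allow) = 4.30×1750/(2×71.14) = 52.89 mm.

t = 52.9 mm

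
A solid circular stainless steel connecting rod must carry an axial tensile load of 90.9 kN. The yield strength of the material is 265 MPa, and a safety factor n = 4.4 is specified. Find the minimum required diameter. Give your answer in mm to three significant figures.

Allowable stress σ_allow = 265/4.4 = 60.23 MPa.
Required area A = F/σ_allow = 90900/60.23 = 1509 mm².
A = πd²/4 → d = √(4A/π) = 43.84 mm.

d = 43.8 mm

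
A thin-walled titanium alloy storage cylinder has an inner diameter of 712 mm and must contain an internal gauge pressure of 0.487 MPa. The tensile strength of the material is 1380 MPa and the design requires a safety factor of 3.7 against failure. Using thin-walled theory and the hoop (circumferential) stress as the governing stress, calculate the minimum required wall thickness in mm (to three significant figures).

t = 0.465 mm

σ_allow = 1380/3.7 = 373.0 MPa.
Hoop stress σ_h = pD/(2t), so t = pD/(2σ_allow) = 0.487×712/(2×373.0) = 0.4648 mm.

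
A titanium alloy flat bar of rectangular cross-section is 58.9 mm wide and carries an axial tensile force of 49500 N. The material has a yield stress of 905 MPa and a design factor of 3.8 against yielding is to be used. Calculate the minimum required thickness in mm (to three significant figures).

σ_allow = 905/3.8 = 238.2 MPa.
Required area A = F/σ_allow = 49500/238.2 = 207.8 mm².
t = A/w = 207.8/58.9 = 3.529 mm.

t = 3.53 mm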